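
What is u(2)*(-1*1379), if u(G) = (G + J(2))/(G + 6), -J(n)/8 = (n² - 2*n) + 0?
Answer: -1379/4 ≈ -344.75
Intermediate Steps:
J(n) = -8*n² + 16*n (J(n) = -8*((n² - 2*n) + 0) = -8*(n² - 2*n) = -8*n² + 16*n)
u(G) = G/(6 + G) (u(G) = (G + 8*2*(2 - 1*2))/(G + 6) = (G + 8*2*(2 - 2))/(6 + G) = (G + 8*2*0)/(6 + G) = (G + 0)/(6 + G) = G/(6 + G))
u(2)*(-1*1379) = (2/(6 + 2))*(-1*1379) = (2/8)*(-1379) = (2*(⅛))*(-1379) = (¼)*(-1379) = -1379/4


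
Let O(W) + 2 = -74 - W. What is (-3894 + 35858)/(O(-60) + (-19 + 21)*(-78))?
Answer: -7991/43 ≈ -185.84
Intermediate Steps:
O(W) = -76 - W (O(W) = -2 + (-74 - W) = -76 - W)
(-3894 + 35858)/(O(-60) + (-19 + 21)*(-78)) = (-3894 + 35858)/((-76 - 1*(-60)) + (-19 + 21)*(-78)) = 31964/((-76 + 60) + 2*(-78)) = 31964/(-16 - 156) = 31964/(-172) = 31964*(-1/172) = -7991/43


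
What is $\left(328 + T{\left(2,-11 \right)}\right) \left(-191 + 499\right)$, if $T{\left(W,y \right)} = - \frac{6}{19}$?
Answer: $\frac{1917608}{19} \approx 1.0093 \cdot 10^{5}$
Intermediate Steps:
$T{\left(W,y \right)} = - \frac{6}{19}$ ($T{\left(W,y \right)} = \left(-6\right) \frac{1}{19} = - \frac{6}{19}$)
$\left(328 + T{\left(2,-11 \right)}\right) \left(-191 + 499\right) = \left(328 - \frac{6}{19}\right) \left(-191 + 499\right) = \frac{6226}{19} \cdot 308 = \frac{1917608}{19}$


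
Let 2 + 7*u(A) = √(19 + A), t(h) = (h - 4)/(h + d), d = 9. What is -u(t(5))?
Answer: 2/7 - √3738/98 ≈ -0.33815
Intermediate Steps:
t(h) = (-4 + h)/(9 + h) (t(h) = (h - 4)/(h + 9) = (-4 + h)/(9 + h))
u(A) = -2/7 + √(19 + A)/7
-u(t(5)) = -(-2/7 + √(19 + (-4 + 5)/(9 + 5))/7) = -(-2/7 + √(19 + 1/14)/7) = -(-2/7 + √(267/14)/7) = -(-2/7 + (√3738/14)/7) = -(-2/7 + √3738/98) = 2/7 - √3738/98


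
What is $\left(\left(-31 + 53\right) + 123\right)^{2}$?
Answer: $21025$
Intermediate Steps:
$\left(\left(-31 + 53\right) + 123\right)^{2} = \left(22 + 123\right)^{2} = 145^{2} = 21025$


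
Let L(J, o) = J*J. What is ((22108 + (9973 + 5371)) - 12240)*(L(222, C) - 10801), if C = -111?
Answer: 970233396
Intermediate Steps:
L(J, o) = J²
((22108 + (9973 + 5371)) - 12240)*(L(222, C) - 10801) = ((22108 + (9973 + 5371)) - 12240)*(222² - 10801) = ((22108 + 15344) - 12240)*(49284 - 10801) = (37452 - 12240)*38483 = 25212*38483 = 970233396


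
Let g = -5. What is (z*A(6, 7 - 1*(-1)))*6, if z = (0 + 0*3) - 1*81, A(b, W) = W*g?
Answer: 19440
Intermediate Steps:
A(b, W) = -5*W (A(b, W) = W*(-5) = -5*W)
z = -81 (z = (0 + 0) - 81 = 0 - 81 = -81)
(z*A(6, 7 - 1*(-1)))*6 = -(-405)*(7 - 1*(-1))*6 = -(-405)*(7 + 1)*6 = -(-405)*8*6 = -81*(-40)*6 = 3240*6 = 19440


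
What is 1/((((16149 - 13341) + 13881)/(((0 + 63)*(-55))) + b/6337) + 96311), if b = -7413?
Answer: 7319235/704879027339 ≈ 1.0384e-5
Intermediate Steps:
1/((((16149 - 13341) + 13881)/(((0 + 63)*(-55))) + b/6337) + 96311) = 1/((((16149 - 13341) + 13881)/(((0 + 63)*(-55))) - 7413/6337) + 96311) = 1/(((2808 + 13881)/((63*(-55))) - 7413*1/6337) + 96311) = 1/((16689/(-3465) - 7413/6337) + 96311) = 1/((16689*(-1/3465) - 7413/6337) + 96311) = 1/((-5563/1155 - 7413/6337) + 96311) = 1/(-43814746/7319235 + 96311) = 1/(704879027339/7319235) = 7319235/704879027339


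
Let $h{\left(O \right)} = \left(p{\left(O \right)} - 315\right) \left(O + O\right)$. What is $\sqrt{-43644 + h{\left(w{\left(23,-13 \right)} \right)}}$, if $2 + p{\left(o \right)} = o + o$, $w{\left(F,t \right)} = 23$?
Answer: $i \sqrt{56110} \approx 236.88 i$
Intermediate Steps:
$p{\left(o \right)} = -2 + 2 o$ ($p{\left(o \right)} = -2 + \left(o + o\right) = -2 + 2 o$)
$h{\left(O \right)} = 2 O \left(-317 + 2 O\right)$ ($h{\left(O \right)} = \left(\left(-2 + 2 O\right) - 315\right) \left(O + O\right) = \left(-317 + 2 O\right) 2 O = 2 O \left(-317 + 2 O\right)$)
$\sqrt{-43644 + h{\left(w{\left(23,-13 \right)} \right)}} = \sqrt{-43644 + 2 \cdot 23 \left(-317 + 2 \cdot 23\right)} = \sqrt{-43644 + 2 \cdot 23 \left(-317 + 46\right)} = \sqrt{-43644 + 2 \cdot 23 \left(-271\right)} = \sqrt{-43644 - 12466} = \sqrt{-56110} = i \sqrt{56110}$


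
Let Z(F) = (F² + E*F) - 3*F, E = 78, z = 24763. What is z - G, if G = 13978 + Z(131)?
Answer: -16201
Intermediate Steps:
Z(F) = F² + 75*F (Z(F) = (F² + 78*F) - 3*F = F² + 75*F)
G = 40964 (G = 13978 + 131*(75 + 131) = 13978 + 131*206 = 13978 + 26986 = 40964)
z - G = 24763 - 1*40964 = 24763 - 40964 = -16201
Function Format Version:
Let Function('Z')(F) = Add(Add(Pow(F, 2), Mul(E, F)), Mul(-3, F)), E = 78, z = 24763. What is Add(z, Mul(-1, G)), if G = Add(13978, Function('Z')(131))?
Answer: -16201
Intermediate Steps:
Function('Z')(F) = Add(Pow(F, 2), Mul(75, F)) (Function('Z')(F) = Add(Add(Pow(F, 2), Mul(78, F)), Mul(-3, F)) = Add(Pow(F, 2), Mul(75, F)))
G = 40964 (G = Add(13978, Mul(131, Add(75, 131))) = Add(13978, Mul(131, 206)) = Add(13978, 26986) = 40964)
Add(z, Mul(-1, G)) = Add(24763, Mul(-1, 40964)) = Add(24763, -40964) = -16201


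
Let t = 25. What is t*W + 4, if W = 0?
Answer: 4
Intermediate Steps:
t*W + 4 = 25*0 + 4 = 0 + 4 = 4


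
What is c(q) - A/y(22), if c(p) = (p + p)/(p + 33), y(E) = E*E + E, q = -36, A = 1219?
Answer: 475/22 ≈ 21.591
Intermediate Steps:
y(E) = E + E**2 (y(E) = E**2 + E = E + E**2)
c(p) = 2*p/(33 + p) (c(p) = (2*p)/(33 + p) = 2*p/(33 + p))
c(q) - A/y(22) = 2*(-36)/(33 - 36) - 1219/(22*(1 + 22)) = 2*(-36)/(-3) - 1219/(22*23) = 2*(-36)*(-1/3) - 1219/506 = 24 - 1219/506 = 24 - 1*53/22 = 24 - 53/22 = 475/22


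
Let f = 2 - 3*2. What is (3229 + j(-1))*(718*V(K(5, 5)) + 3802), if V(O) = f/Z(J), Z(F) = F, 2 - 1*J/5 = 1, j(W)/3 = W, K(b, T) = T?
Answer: 52061188/5 ≈ 1.0412e+7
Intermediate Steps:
j(W) = 3*W
J = 5 (J = 10 - 5*1 = 10 - 5 = 5)
f = -4 (f = 2 - 6 = -4)
V(O) = -⅘ (V(O) = -4/5 = -4*⅕ = -⅘)
(3229 + j(-1))*(718*V(K(5, 5)) + 3802) = (3229 + 3*(-1))*(718*(-⅘) + 3802) = (3229 - 3)*(-2872/5 + 3802) = 3226*(16138/5) = 52061188/5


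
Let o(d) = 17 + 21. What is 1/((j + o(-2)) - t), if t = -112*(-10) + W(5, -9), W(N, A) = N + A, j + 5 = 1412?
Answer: 1/329 ≈ 0.0030395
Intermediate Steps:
j = 1407 (j = -5 + 1412 = 1407)
o(d) = 38
W(N, A) = A + N
t = 1116 (t = -112*(-10) + (-9 + 5) = 1120 - 4 = 1116)
1/((j + o(-2)) - t) = 1/((1407 + 38) - 1*1116) = 1/(1445 - 1116) = 1/329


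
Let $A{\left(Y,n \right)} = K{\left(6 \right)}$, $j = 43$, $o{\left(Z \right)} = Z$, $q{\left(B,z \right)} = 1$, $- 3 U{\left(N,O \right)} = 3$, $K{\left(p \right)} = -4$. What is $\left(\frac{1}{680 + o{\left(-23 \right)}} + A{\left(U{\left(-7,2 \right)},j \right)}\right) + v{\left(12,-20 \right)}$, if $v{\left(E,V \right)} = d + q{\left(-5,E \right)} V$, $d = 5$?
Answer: $- \frac{12482}{657} \approx -18.998$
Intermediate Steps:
$U{\left(N,O \right)} = -1$ ($U{\left(N,O \right)} = \left(- \frac{1}{3}\right) 3 = -1$)
$A{\left(Y,n \right)} = -4$
$v{\left(E,V \right)} = 5 + V$ ($v{\left(E,V \right)} = 5 + 1 V = 5 + V$)
$\left(\frac{1}{680 + o{\left(-23 \right)}} + A{\left(U{\left(-7,2 \right)},j \right)}\right) + v{\left(12,-20 \right)} = \left(\frac{1}{680 - 23} - 4\right) + \left(5 - 20\right) = \left(\frac{1}{657} - 4\right) - 15 = - \frac{2627}{657} - 15 = - \frac{12482}{657}$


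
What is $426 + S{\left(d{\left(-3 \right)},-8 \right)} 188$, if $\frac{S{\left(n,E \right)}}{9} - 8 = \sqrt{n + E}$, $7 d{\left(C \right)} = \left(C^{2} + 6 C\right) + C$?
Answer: $13962 + \frac{3384 i \sqrt{119}}{7} \approx 13962.0 + 5273.6 i$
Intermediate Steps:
$d{\left(C \right)} = C + \frac{C^{2}}{7}$ ($d{\left(C \right)} = \frac{\left(C^{2} + 6 C\right) + C}{7} = \frac{C^{2} + 7 C}{7} = C + \frac{C^{2}}{7}$)
$S{\left(n,E \right)} = 72 + 9 \sqrt{E + n}$ ($S{\left(n,E \right)} = 72 + 9 \sqrt{n + E} = 72 + 9 \sqrt{E + n}$)
$426 + S{\left(d{\left(-3 \right)},-8 \right)} 188 = 426 + \left(72 + 9 \sqrt{-8 + \frac{1}{7} \left(-3\right) \left(7 - 3\right)}\right) 188 = 426 + \left(72 + 9 \sqrt{-8 + \frac{1}{7} \left(-3\right) 4}\right) 188 = 426 + \left(72 + 9 \sqrt{-8 - \frac{12}{7}}\right) 188 = 426 + \left(72 + 9 \sqrt{- \frac{68}{7}}\right) 188 = 426 + \left(72 + 9 \frac{2 i \sqrt{119}}{7}\right) 188 = 426 + \left(72 + \frac{18 i \sqrt{119}}{7}\right) 188 = 426 + \left(13536 + \frac{3384 i \sqrt{119}}{7}\right) = 13962 + \frac{3384 i \sqrt{119}}{7}$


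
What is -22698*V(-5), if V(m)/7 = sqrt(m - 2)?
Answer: -158886*I*sqrt(7) ≈ -4.2037e+5*I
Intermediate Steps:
V(m) = 7*sqrt(-2 + m) (V(m) = 7*sqrt(m - 2) = 7*sqrt(-2 + m))
-22698*V(-5) = -158886*sqrt(-2 - 5) = -158886*sqrt(-7) = -158886*I*sqrt(7)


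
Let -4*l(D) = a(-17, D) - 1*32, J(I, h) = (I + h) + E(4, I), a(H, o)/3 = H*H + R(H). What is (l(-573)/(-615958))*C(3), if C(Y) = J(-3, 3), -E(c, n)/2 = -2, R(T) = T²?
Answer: 851/307979 ≈ 0.0027632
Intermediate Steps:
a(H, o) = 6*H² (a(H, o) = 3*(H*H + H²) = 3*(H² + H²) = 3*(2*H²) = 6*H²)
E(c, n) = 4 (E(c, n) = -2*(-2) = 4)
J(I, h) = 4 + I + h (J(I, h) = (I + h) + 4 = 4 + I + h)
C(Y) = 4 (C(Y) = 4 - 3 + 3 = 4)
l(D) = -851/2 (l(D) = -(6*(-17)² - 1*32)/4 = -(6*289 - 32)/4 = -(1734 - 32)/4 = -¼*1702 = -851/2)
(l(-573)/(-615958))*C(3) = -851/2/(-615958)*4 = -851/2*(-1/615958)*4 = (851/1231916)*4 = 851/307979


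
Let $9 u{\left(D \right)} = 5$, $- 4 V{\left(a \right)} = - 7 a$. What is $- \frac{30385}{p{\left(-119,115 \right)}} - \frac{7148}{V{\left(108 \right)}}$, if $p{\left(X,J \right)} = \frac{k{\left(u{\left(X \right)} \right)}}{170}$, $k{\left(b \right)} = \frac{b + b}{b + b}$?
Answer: $- \frac{976277198}{189} \approx -5.1655 \cdot 10^{6}$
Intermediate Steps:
$V{\left(a \right)} = \frac{7 a}{4}$ ($V{\left(a \right)} = - \frac{\left(-7\right) a}{4} = \frac{7 a}{4}$)
$u{\left(D \right)} = \frac{5}{9}$ ($u{\left(D \right)} = \frac{1}{9} \cdot 5 = \frac{5}{9}$)
$k{\left(b \right)} = 1$ ($k{\left(b \right)} = \frac{2 b}{2 b} = 2 b \frac{1}{2 b} = 1$)
$p{\left(X,J \right)} = \frac{1}{170}$ ($p{\left(X,J \right)} = 1 \cdot \frac{1}{170} = \frac{1}{170}$)
$- \frac{30385}{p{\left(-119,115 \right)}} - \frac{7148}{V{\left(108 \right)}} = - 30385 \frac{1}{\frac{1}{170}} - \frac{7148}{\frac{7}{4} \cdot 108} = \left(-30385\right) 170 - \frac{7148}{189} = -5165450 - \frac{7148}{189} = - \frac{976277198}{189}$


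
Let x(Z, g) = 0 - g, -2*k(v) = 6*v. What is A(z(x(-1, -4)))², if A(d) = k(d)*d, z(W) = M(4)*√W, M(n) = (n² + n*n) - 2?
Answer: 116640000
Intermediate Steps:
k(v) = -3*v
M(n) = -2 + 2*n² (M(n) = (n² + n²) - 2 = 2*n² - 2 = -2 + 2*n²)
x(Z, g) = -g
z(W) = 30*√W (z(W) = (-2 + 2*4²)*√W = (-2 + 2*16)*√W = (-2 + 32)*√W = 30*√W)
A(d) = -3*d² (A(d) = (-3*d)*d = -3*d²)
A(z(x(-1, -4)))² = (-3*(30*√(-1*(-4)))²)² = (-3*(30*√4)²)² = (-3*(30*2)²)² = (-3*60²)² = (-3*3600)² = (-10800)² = 116640000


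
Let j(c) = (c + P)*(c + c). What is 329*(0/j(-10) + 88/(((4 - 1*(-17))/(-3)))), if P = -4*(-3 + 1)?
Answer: -4136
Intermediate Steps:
P = 8 (P = -4*(-2) = 8)
j(c) = 2*c*(8 + c) (j(c) = (c + 8)*(c + c) = (8 + c)*(2*c) = 2*c*(8 + c))
329*(0/j(-10) + 88/(((4 - 1*(-17))/(-3)))) = 329*(0/((2*(-10)*(8 - 10))) + 88/(((4 - 1*(-17))/(-3)))) = 329*(0/((2*(-10)*(-2))) + 88/(((4 + 17)*(-⅓)))) = 329*(0/40 + 88/((21*(-⅓)))) = 329*(0*(1/40) + 88/(-7)) = 329*(0 + 88*(-⅐)) = 329*(0 - 88/7) = 329*(-88/7) = -4136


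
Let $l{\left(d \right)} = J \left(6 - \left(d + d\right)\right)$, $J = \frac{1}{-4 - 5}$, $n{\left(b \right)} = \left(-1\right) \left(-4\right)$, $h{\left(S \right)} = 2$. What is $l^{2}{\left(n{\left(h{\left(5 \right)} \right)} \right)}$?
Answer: $\frac{4}{81} \approx 0.049383$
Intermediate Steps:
$n{\left(b \right)} = 4$
$J = - \frac{1}{9}$ ($J = \frac{1}{-9} = - \frac{1}{9} \approx -0.11111$)
$l{\left(d \right)} = - \frac{2}{3} + \frac{2 d}{9}$ ($l{\left(d \right)} = - \frac{6 - \left(d + d\right)}{9} = - \frac{6 - 2 d}{9} = - \frac{2}{3} + \frac{2 d}{9}$)
$l^{2}{\left(n{\left(h{\left(5 \right)} \right)} \right)} = \left(- \frac{2}{3} + \frac{2}{9} \cdot 4\right)^{2} = \left(- \frac{2}{3} + \frac{8}{9}\right)^{2} = \left(\frac{2}{9}\right)^{2} = \frac{4}{81}$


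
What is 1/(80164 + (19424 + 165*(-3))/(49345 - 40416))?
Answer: 8929/715803285 ≈ 1.2474e-5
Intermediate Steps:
1/(80164 + (19424 + 165*(-3))/(49345 - 40416)) = 1/(80164 + (19424 - 495)/8929) = 1/(80164 + 18929*(1/8929)) = 1/(80164 + 18929/8929) = 1/(715803285/8929) = 8929/715803285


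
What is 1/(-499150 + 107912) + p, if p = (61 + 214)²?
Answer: 29587373749/391238 ≈ 75625.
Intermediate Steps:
p = 75625 (p = 275² = 75625)
1/(-499150 + 107912) + p = 1/(-499150 + 107912) + 75625 = 1/(-391238) + 75625 = -1/391238 + 75625 = 29587373749/391238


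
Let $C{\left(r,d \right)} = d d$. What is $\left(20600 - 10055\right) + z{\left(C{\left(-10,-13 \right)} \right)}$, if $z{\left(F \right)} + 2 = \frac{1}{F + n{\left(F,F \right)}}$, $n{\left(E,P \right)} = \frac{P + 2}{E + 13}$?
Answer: $\frac{326084629}{30929} \approx 10543.0$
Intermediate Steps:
$n{\left(E,P \right)} = \frac{2 + P}{13 + E}$
$C{\left(r,d \right)} = d^{2}$
$z{\left(F \right)} = -2 + \frac{1}{F + \frac{2 + F}{13 + F}}$
$\left(20600 - 10055\right) + z{\left(C{\left(-10,-13 \right)} \right)} = \left(20600 - 10055\right) + \frac{9 - 27 \left(-13\right)^{2} - 2 \left(\left(-13\right)^{2}\right)^{2}}{2 + \left(\left(-13\right)^{2}\right)^{2} + 14 \left(-13\right)^{2}} = 10545 + \frac{9 - 4563 - 2 \cdot 169^{2}}{2 + 169^{2} + 14 \cdot 169} = 10545 + \frac{9 - 4563 - 57122}{2 + 28561 + 2366} = 10545 + \frac{9 - 4563 - 57122}{30929} = 10545 + \frac{1}{30929} \left(-61676\right) = 10545 - \frac{61676}{30929} = \frac{326084629}{30929}$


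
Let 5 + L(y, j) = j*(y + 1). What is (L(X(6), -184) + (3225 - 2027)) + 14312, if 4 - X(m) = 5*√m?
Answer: 14585 + 920*√6 ≈ 16839.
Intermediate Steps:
X(m) = 4 - 5*√m
L(y, j) = -5 + j*(1 + y) (L(y, j) = -5 + j*(y + 1) = -5 + j*(1 + y))
(L(X(6), -184) + (3225 - 2027)) + 14312 = ((-5 - 184 - 184*(4 - 5*√6)) + (3225 - 2027)) + 14312 = ((-5 - 184 + (-736 + 920*√6)) + 1198) + 14312 = ((-925 + 920*√6) + 1198) + 14312 = (273 + 920*√6) + 14312 = 14585 + 920*√6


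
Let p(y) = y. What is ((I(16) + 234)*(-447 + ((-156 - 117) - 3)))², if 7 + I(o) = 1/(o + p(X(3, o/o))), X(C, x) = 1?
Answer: 7788453008400/289 ≈ 2.6950e+10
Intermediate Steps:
I(o) = -7 + 1/(1 + o) (I(o) = -7 + 1/(o + 1) = -7 + 1/(1 + o))
((I(16) + 234)*(-447 + ((-156 - 117) - 3)))² = (((-6 - 7*16)/(1 + 16) + 234)*(-447 + ((-156 - 117) - 3)))² = (((-6 - 112)/17 + 234)*(-447 + (-273 - 3)))² = (((1/17)*(-118) + 234)*(-447 - 276))² = ((-118/17 + 234)*(-723))² = ((3860/17)*(-723))² = (-2790780/17)² = 7788453008400/289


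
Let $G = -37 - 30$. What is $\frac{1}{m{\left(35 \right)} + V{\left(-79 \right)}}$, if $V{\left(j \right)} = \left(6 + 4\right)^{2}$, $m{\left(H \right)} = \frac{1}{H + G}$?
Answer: $\frac{32}{3199} \approx 0.010003$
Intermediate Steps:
$G = -67$ ($G = -37 - 30 = -67$)
$m{\left(H \right)} = \frac{1}{-67 + H}$ ($m{\left(H \right)} = \frac{1}{H - 67} = \frac{1}{-67 + H}$)
$V{\left(j \right)} = 100$ ($V{\left(j \right)} = 10^{2} = 100$)
$\frac{1}{m{\left(35 \right)} + V{\left(-79 \right)}} = \frac{1}{\frac{1}{-67 + 35} + 100} = \frac{1}{\frac{1}{-32} + 100} = \frac{1}{- \frac{1}{32} + 100} = \frac{1}{\frac{3199}{32}} = \frac{32}{3199}$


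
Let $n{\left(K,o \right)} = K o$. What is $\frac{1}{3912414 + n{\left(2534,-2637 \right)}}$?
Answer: $- \frac{1}{2769744} \approx -3.6104 \cdot 10^{-7}$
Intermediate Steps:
$\frac{1}{3912414 + n{\left(2534,-2637 \right)}} = \frac{1}{3912414 + 2534 \left(-2637\right)} = \frac{1}{3912414 - 6682158} = \frac{1}{-2769744} = - \frac{1}{2769744}$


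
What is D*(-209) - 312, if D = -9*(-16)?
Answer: -30408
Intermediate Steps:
D = 144
D*(-209) - 312 = 144*(-209) - 312 = -30096 - 312 = -30408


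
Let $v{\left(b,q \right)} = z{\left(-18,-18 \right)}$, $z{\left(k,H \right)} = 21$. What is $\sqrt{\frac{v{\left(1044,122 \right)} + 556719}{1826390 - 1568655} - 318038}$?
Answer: $\frac{i \sqrt{845050870348586}}{51547} \approx 563.95 i$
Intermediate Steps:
$v{\left(b,q \right)} = 21$
$\sqrt{\frac{v{\left(1044,122 \right)} + 556719}{1826390 - 1568655} - 318038} = \sqrt{\frac{21 + 556719}{1826390 - 1568655} - 318038} = \sqrt{\frac{556740}{257735} - 318038} = \sqrt{556740 \cdot \frac{1}{257735} - 318038} = \sqrt{\frac{111348}{51547} - 318038} = \sqrt{- \frac{16393793438}{51547}} = \frac{i \sqrt{845050870348586}}{51547}$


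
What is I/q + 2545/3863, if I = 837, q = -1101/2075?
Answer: -2235453260/1417721 ≈ -1576.8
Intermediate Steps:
q = -1101/2075 (q = -1101*1/2075 = -1101/2075 ≈ -0.53060)
I/q + 2545/3863 = 837/(-1101/2075) + 2545/3863 = 837*(-2075/1101) + 2545*(1/3863) = -578925/367 + 2545/3863 = -2235453260/1417721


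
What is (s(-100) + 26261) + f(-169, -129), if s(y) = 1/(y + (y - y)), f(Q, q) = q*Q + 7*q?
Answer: 4715899/100 ≈ 47159.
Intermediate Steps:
f(Q, q) = 7*q + Q*q (f(Q, q) = Q*q + 7*q = 7*q + Q*q)
s(y) = 1/y (s(y) = 1/(y + 0) = 1/y)
(s(-100) + 26261) + f(-169, -129) = (1/(-100) + 26261) - 129*(7 - 169) = (-1/100 + 26261) - 129*(-162) = 2626099/100 + 20898 = 4715899/100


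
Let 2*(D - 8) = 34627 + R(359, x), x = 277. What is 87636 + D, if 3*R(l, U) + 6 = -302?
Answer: 629437/6 ≈ 1.0491e+5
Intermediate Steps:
R(l, U) = -308/3 (R(l, U) = -2 + (⅓)*(-302) = -2 - 302/3 = -308/3)
D = 103621/6 (D = 8 + (34627 - 308/3)/2 = 8 + (½)*(103573/3) = 8 + 103573/6 = 103621/6 ≈ 17270.)
87636 + D = 87636 + 103621/6 = 629437/6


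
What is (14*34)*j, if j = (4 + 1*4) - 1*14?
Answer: -2856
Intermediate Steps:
j = -6 (j = (4 + 4) - 14 = 8 - 14 = -6)
(14*34)*j = (14*34)*(-6) = 476*(-6) = -2856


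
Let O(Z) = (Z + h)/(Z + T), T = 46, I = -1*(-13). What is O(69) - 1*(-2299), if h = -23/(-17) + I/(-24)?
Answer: 107897563/46920 ≈ 2299.6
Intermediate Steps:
I = 13
h = 331/408 (h = -23/(-17) + 13/(-24) = -23*(-1/17) + 13*(-1/24) = 23/17 - 13/24 = 331/408 ≈ 0.81127)
O(Z) = (331/408 + Z)/(46 + Z) (O(Z) = (Z + 331/408)/(Z + 46) = (331/408 + Z)/(46 + Z))
O(69) - 1*(-2299) = (331/408 + 69)/(46 + 69) - 1*(-2299) = (28483/408)/115 + 2299 = (1/115)*(28483/408) + 2299 = 28483/46920 + 2299 = 107897563/46920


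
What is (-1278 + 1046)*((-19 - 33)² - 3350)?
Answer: 149872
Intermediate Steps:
(-1278 + 1046)*((-19 - 33)² - 3350) = -232*((-52)² - 3350) = -232*(2704 - 3350) = -232*(-646) = 149872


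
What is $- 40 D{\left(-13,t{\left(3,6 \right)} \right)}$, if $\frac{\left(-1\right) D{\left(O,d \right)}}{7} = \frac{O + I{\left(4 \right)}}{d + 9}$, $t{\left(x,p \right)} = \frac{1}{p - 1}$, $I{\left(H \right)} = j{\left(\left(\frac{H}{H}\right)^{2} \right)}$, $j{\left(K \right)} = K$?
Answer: $- \frac{8400}{23} \approx -365.22$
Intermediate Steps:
$I{\left(H \right)} = 1$ ($I{\left(H \right)} = \left(\frac{H}{H}\right)^{2} = 1^{2} = 1$)
$t{\left(x,p \right)} = \frac{1}{-1 + p}$
$D{\left(O,d \right)} = - \frac{7 \left(1 + O\right)}{9 + d}$ ($D{\left(O,d \right)} = - 7 \frac{O + 1}{d + 9} = - 7 \frac{1 + O}{9 + d} = - \frac{7 \left(1 + O\right)}{9 + d}$)
$- 40 D{\left(-13,t{\left(3,6 \right)} \right)} = - 40 \frac{7 \left(-1 - -13\right)}{9 + \frac{1}{-1 + 6}} = - 40 \frac{7 \left(-1 + 13\right)}{9 + \frac{1}{5}} = - 40 \cdot 7 \frac{1}{9 + \frac{1}{5}} \cdot 12 = - 40 \cdot 7 \frac{1}{\frac{46}{5}} \cdot 12 = - 40 \cdot 7 \cdot \frac{5}{46} \cdot 12 = \left(-40\right) \frac{210}{23} = - \frac{8400}{23}$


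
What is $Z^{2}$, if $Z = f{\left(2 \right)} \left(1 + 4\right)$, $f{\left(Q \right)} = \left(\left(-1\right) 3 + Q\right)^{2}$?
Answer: $25$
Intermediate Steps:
$f{\left(Q \right)} = \left(-3 + Q\right)^{2}$
$Z = 5$ ($Z = \left(-3 + 2\right)^{2} \left(1 + 4\right) = \left(-1\right)^{2} \cdot 5 = 1 \cdot 5 = 5$)
$Z^{2} = 5^{2} = 25$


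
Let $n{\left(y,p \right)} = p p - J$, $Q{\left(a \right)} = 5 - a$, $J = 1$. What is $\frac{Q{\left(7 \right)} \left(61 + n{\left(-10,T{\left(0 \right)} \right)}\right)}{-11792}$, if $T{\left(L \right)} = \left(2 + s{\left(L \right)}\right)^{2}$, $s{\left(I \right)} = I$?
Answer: $\frac{19}{1474} \approx 0.01289$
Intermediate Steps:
$T{\left(L \right)} = \left(2 + L\right)^{2}$
$n{\left(y,p \right)} = -1 + p^{2}$ ($n{\left(y,p \right)} = p p - 1 = p^{2} - 1 = -1 + p^{2}$)
$\frac{Q{\left(7 \right)} \left(61 + n{\left(-10,T{\left(0 \right)} \right)}\right)}{-11792} = \frac{\left(5 - 7\right) \left(61 - \left(1 - \left(\left(2 + 0\right)^{2}\right)^{2}\right)\right)}{-11792} = \left(5 - 7\right) \left(61 - \left(1 - \left(2^{2}\right)^{2}\right)\right) \left(- \frac{1}{11792}\right) = - 2 \left(61 - \left(1 - 4^{2}\right)\right) \left(- \frac{1}{11792}\right) = - 2 \left(61 + \left(-1 + 16\right)\right) \left(- \frac{1}{11792}\right) = - 2 \left(61 + 15\right) \left(- \frac{1}{11792}\right) = \left(-2\right) 76 \left(- \frac{1}{11792}\right) = \left(-152\right) \left(- \frac{1}{11792}\right) = \frac{19}{1474}$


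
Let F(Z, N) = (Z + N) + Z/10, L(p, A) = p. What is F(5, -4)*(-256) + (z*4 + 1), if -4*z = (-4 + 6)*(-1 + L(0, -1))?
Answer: -381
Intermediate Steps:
z = ½ (z = -(-4 + 6)*(-1 + 0)/4 = -(-1)/2 = -¼*(-2) = ½ ≈ 0.50000)
F(Z, N) = N + 11*Z/10 (F(Z, N) = (N + Z) + Z*(⅒) = (N + Z) + Z/10 = N + 11*Z/10)
F(5, -4)*(-256) + (z*4 + 1) = (-4 + (11/10)*5)*(-256) + ((½)*4 + 1) = (-4 + 11/2)*(-256) + (2 + 1) = (3/2)*(-256) + 3 = -384 + 3 = -381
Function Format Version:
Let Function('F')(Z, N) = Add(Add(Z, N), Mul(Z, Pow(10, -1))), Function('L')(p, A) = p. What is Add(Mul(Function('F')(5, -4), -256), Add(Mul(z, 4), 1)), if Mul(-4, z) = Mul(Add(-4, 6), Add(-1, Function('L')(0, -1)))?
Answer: -381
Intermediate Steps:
z = Rational(1, 2) (z = Mul(Rational(-1, 4), Mul(Add(-4, 6), Add(-1, 0))) = Mul(Rational(-1, 4), Mul(2, -1)) = Mul(Rational(-1, 4), -2) = Rational(1, 2) ≈ 0.50000)
Function('F')(Z, N) = Add(N, Mul(Rational(11, 10), Z)) (Function('F')(Z, N) = Add(Add(N, Z), Mul(Z, Rational(1, 10))) = Add(Add(N, Z), Mul(Rational(1, 10), Z)) = Add(N, Mul(Rational(11, 10), Z)))
Add(Mul(Function('F')(5, -4), -256), Add(Mul(z, 4), 1)) = Add(Mul(Add(-4, Mul(Rational(11, 10), 5)), -256), Add(Mul(Rational(1, 2), 4), 1)) = Add(Mul(Add(-4, Rational(11, 2)), -256), Add(2, 1)) = Add(Mul(Rational(3, 2), -256), 3) = Add(-384, 3) = -381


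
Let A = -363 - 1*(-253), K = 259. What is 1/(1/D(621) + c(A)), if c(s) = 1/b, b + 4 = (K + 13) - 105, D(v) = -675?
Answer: 110025/512 ≈ 214.89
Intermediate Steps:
A = -110 (A = -363 + 253 = -110)
b = 163 (b = -4 + ((259 + 13) - 105) = -4 + (272 - 105) = -4 + 167 = 163)
c(s) = 1/163
1/(1/D(621) + c(A)) = 1/(1/(-675) + 1/163) = 1/(-1/675 + 1/163) = 1/(512/110025) = 110025/512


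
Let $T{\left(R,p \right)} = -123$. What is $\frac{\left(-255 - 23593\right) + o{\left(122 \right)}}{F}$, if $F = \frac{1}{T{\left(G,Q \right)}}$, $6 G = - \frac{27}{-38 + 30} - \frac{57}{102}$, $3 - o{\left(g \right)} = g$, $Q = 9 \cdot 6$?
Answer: $2947941$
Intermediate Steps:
$Q = 54$
$o{\left(g \right)} = 3 - g$
$G = \frac{383}{816}$ ($G = \frac{- \frac{27}{-38 + 30} - \frac{57}{102}}{6} = \frac{- \frac{27}{-8} - \frac{19}{34}}{6} = \frac{\left(-27\right) \left(- \frac{1}{8}\right) - \frac{19}{34}}{6} = \frac{\frac{27}{8} - \frac{19}{34}}{6} = \frac{1}{6} \cdot \frac{383}{136} = \frac{383}{816} \approx 0.46936$)
$F = - \frac{1}{123}$ ($F = \frac{1}{-123} = - \frac{1}{123} \approx -0.0081301$)
$\frac{\left(-255 - 23593\right) + o{\left(122 \right)}}{F} = \frac{\left(-255 - 23593\right) + \left(3 - 122\right)}{- \frac{1}{123}} = \left(-23848 + \left(3 - 122\right)\right) \left(-123\right) = \left(-23848 - 119\right) \left(-123\right) = \left(-23967\right) \left(-123\right) = 2947941$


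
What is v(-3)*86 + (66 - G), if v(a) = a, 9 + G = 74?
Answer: -257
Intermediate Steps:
G = 65 (G = -9 + 74 = 65)
v(-3)*86 + (66 - G) = -3*86 + (66 - 1*65) = -258 + (66 - 65) = -258 + 1 = -257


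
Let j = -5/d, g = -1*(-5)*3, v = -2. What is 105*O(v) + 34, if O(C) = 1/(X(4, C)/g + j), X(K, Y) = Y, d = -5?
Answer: 2017/13 ≈ 155.15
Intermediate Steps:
g = 15 (g = 5*3 = 15)
j = 1 (j = -5/(-5) = -5*(-⅕) = 1)
O(C) = 1/(1 + C/15) (O(C) = 1/(C/15 + 1) = 1/(1 + C/15))
105*O(v) + 34 = 105*(15/(15 - 2)) + 34 = 105*(15/13) + 34 = 1575/13 + 34 = 2017/13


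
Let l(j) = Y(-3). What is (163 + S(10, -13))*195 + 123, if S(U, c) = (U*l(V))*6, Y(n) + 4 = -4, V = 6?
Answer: -61692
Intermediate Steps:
Y(n) = -8 (Y(n) = -4 - 4 = -8)
l(j) = -8
S(U, c) = -48*U (S(U, c) = (U*(-8))*6 = -8*U*6 = -48*U)
(163 + S(10, -13))*195 + 123 = (163 - 48*10)*195 + 123 = (163 - 480)*195 + 123 = -317*195 + 123 = -61815 + 123 = -61692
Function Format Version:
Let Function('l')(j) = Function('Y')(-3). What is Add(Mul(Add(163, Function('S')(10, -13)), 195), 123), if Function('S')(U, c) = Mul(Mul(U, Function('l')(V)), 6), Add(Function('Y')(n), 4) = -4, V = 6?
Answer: -61692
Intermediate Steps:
Function('Y')(n) = -8 (Function('Y')(n) = Add(-4, -4) = -8)
Function('l')(j) = -8
Function('S')(U, c) = Mul(-48, U) (Function('S')(U, c) = Mul(Mul(U, -8), 6) = Mul(Mul(-8, U), 6) = Mul(-48, U))
Add(Mul(Add(163, Function('S')(10, -13)), 195), 123) = Add(Mul(Add(163, Mul(-48, 10)), 195), 123) = Add(Mul(Add(163, -480), 195), 123) = Add(Mul(-317, 195), 123) = Add(-61815, 123) = -61692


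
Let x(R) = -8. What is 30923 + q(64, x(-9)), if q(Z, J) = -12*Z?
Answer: 30155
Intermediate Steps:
30923 + q(64, x(-9)) = 30923 - 12*64 = 30923 - 768 = 30155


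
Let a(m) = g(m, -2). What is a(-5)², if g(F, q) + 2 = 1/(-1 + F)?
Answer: 169/36 ≈ 4.6944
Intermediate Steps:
g(F, q) = -2 + 1/(-1 + F)
a(m) = (3 - 2*m)/(-1 + m)
a(-5)² = ((3 - 2*(-5))/(-1 - 5))² = ((3 + 10)/(-6))² = (-⅙*13)² = (-13/6)² = 169/36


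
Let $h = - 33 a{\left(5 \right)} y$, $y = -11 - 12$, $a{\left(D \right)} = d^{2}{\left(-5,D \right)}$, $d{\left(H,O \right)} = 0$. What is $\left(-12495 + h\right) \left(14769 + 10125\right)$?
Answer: $-311050530$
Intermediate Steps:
$a{\left(D \right)} = 0$ ($a{\left(D \right)} = 0^{2} = 0$)
$y = -23$
$h = 0$ ($h = \left(-33\right) 0 \left(-23\right) = 0 \left(-23\right) = 0$)
$\left(-12495 + h\right) \left(14769 + 10125\right) = \left(-12495 + 0\right) \left(14769 + 10125\right) = \left(-12495\right) 24894 = -311050530$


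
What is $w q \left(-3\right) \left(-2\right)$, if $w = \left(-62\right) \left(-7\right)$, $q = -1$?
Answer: $-2604$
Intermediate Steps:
$w = 434$
$w q \left(-3\right) \left(-2\right) = 434 \left(-1\right) \left(-3\right) \left(-2\right) = 434 \cdot 3 \left(-2\right) = 434 \left(-6\right) = -2604$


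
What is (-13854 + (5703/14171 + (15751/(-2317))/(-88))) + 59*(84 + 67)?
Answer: -14286747491811/2889410216 ≈ -4944.5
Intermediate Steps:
(-13854 + (5703/14171 + (15751/(-2317))/(-88))) + 59*(84 + 67) = (-13854 + (5703*(1/14171) + (15751*(-1/2317))*(-1/88))) + 59*151 = (-13854 + (5703/14171 - 15751/2317*(-1/88))) + 8909 = (-13854 + (5703/14171 + 15751/203896)) + 8909 = (-13854 + 1386026309/2889410216) + 8909 = -40028503106155/2889410216 + 8909 = -14286747491811/2889410216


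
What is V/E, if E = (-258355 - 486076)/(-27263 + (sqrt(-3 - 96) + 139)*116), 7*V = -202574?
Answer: -2256471786/5211017 + 70495752*I*sqrt(11)/5211017 ≈ -433.02 + 44.868*I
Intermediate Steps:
V = -202574/7 (V = (1/7)*(-202574) = -202574/7 ≈ -28939.)
E = -744431/(-11139 + 348*I*sqrt(11)) (E = -744431/(-27263 + (sqrt(-99) + 139)*116) = -744431/(-27263 + (3*I*sqrt(11) + 139)*116) = -744431/(-27263 + (139 + 3*I*sqrt(11))*116) = -744431/(-27263 + (16124 + 348*I*sqrt(11))) = -744431/(-11139 + 348*I*sqrt(11)) ≈ 66.121 + 6.8512*I)
V/E = -202574/(7*(2764072303/41803155 + 86353996*I*sqrt(11)/41803155))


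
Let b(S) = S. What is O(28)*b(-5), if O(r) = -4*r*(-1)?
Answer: -560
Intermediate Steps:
O(r) = 4*r
O(28)*b(-5) = (4*28)*(-5) = 112*(-5) = -560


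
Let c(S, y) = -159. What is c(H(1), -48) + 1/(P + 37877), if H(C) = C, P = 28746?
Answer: -10593056/66623 ≈ -159.00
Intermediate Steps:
c(H(1), -48) + 1/(P + 37877) = -159 + 1/(28746 + 37877) = -159 + 1/66623 = -10593056/66623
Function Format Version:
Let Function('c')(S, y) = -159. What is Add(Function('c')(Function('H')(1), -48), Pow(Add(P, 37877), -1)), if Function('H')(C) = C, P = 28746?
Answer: Rational(-10593056, 66623) ≈ -159.00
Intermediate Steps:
Add(Function('c')(Function('H')(1), -48), Pow(Add(P, 37877), -1)) = Add(-159, Pow(Add(28746, 37877), -1)) = Add(-159, Pow(66623, -1)) = Add(-159, Rational(1, 66623)) = Rational(-10593056, 66623)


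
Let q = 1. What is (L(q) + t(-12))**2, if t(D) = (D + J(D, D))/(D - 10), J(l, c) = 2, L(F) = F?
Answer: 256/121 ≈ 2.1157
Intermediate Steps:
t(D) = (2 + D)/(-10 + D) (t(D) = (D + 2)/(D - 10) = (2 + D)/(-10 + D))
(L(q) + t(-12))**2 = (1 + (2 - 12)/(-10 - 12))**2 = (1 - 10/(-22))**2 = (1 - 1/22*(-10))**2 = (1 + 5/11)**2 = (16/11)**2 = 256/121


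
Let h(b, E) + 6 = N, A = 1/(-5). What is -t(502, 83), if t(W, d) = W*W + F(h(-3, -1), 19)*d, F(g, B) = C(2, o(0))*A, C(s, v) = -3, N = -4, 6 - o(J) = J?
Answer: -1260269/5 ≈ -2.5205e+5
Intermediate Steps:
o(J) = 6 - J
A = -⅕ ≈ -0.20000
h(b, E) = -10 (h(b, E) = -6 - 4 = -10)
F(g, B) = ⅗ (F(g, B) = -3*(-⅕) = ⅗)
t(W, d) = W² + 3*d/5 (t(W, d) = W*W + 3*d/5 = W² + 3*d/5)
-t(502, 83) = -(502² + (⅗)*83) = -(252004 + 249/5) = -1*1260269/5 = -1260269/5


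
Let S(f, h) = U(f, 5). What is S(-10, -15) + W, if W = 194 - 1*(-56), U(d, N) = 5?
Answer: 255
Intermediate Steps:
S(f, h) = 5
W = 250 (W = 194 + 56 = 250)
S(-10, -15) + W = 5 + 250 = 255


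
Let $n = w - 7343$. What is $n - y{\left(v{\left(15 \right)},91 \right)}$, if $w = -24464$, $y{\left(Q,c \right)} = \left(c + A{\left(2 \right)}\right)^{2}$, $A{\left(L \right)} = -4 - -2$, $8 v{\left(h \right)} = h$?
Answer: $-39728$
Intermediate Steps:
$v{\left(h \right)} = \frac{h}{8}$
$A{\left(L \right)} = -2$ ($A{\left(L \right)} = -4 + 2 = -2$)
$y{\left(Q,c \right)} = \left(-2 + c\right)^{2}$ ($y{\left(Q,c \right)} = \left(c - 2\right)^{2} = \left(-2 + c\right)^{2}$)
$n = -31807$ ($n = -24464 - 7343 = -31807$)
$n - y{\left(v{\left(15 \right)},91 \right)} = -31807 - \left(-2 + 91\right)^{2} = -31807 - 89^{2} = -31807 - 7921 = -39728$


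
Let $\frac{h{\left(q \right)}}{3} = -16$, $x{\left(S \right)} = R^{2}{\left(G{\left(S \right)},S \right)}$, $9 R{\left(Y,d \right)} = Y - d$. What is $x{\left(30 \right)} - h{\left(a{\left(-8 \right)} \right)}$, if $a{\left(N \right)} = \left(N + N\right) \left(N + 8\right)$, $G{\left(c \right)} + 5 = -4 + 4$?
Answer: $\frac{5113}{81} \approx 63.123$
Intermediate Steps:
$G{\left(c \right)} = -5$ ($G{\left(c \right)} = -5 + \left(-4 + 4\right) = -5 + 0 = -5$)
$a{\left(N \right)} = 2 N \left(8 + N\right)$
$R{\left(Y,d \right)} = - \frac{d}{9} + \frac{Y}{9}$ ($R{\left(Y,d \right)} = \frac{Y - d}{9} = - \frac{d}{9} + \frac{Y}{9}$)
$x{\left(S \right)} = \left(- \frac{5}{9} - \frac{S}{9}\right)^{2}$ ($x{\left(S \right)} = \left(- \frac{S}{9} + \frac{1}{9} \left(-5\right)\right)^{2} = \left(- \frac{S}{9} - \frac{5}{9}\right)^{2} = \left(- \frac{5}{9} - \frac{S}{9}\right)^{2}$)
$h{\left(q \right)} = -48$ ($h{\left(q \right)} = 3 \left(-16\right) = -48$)
$x{\left(30 \right)} - h{\left(a{\left(-8 \right)} \right)} = \frac{\left(5 + 30\right)^{2}}{81} - -48 = \frac{35^{2}}{81} + 48 = \frac{1}{81} \cdot 1225 + 48 = \frac{1225}{81} + 48 = \frac{5113}{81}$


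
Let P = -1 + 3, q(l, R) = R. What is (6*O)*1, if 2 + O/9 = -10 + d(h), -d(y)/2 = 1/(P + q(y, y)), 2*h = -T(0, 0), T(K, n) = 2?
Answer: -756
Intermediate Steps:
h = -1 (h = (-1*2)/2 = (½)*(-2) = -1)
P = 2
d(y) = -2/(2 + y)
O = -126 (O = -18 + 9*(-10 - 2/(2 - 1)) = -18 + 9*(-10 - 2/1) = -18 + 9*(-10 - 2*1) = -18 + 9*(-10 - 2) = -18 + 9*(-12) = -18 - 108 = -126)
(6*O)*1 = (6*(-126))*1 = -756*1 = -756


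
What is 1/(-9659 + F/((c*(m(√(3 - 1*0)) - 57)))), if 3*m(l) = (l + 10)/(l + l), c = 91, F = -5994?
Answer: -5578254405269/53873892416606515 - 6545448*√3/53873892416606515 ≈ -0.00010354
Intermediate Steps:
m(l) = (10 + l)/(6*l) (m(l) = ((l + 10)/(l + l))/3 = ((10 + l)/((2*l)))/3 = ((10 + l)*(1/(2*l)))/3 = ((10 + l)/(2*l))/3 = (10 + l)/(6*l))
1/(-9659 + F/((c*(m(√(3 - 1*0)) - 57)))) = 1/(-9659 - 5994*1/(91*((10 + √(3 - 1*0))/(6*(√(3 - 1*0))) - 57))) = 1/(-9659 - 5994*1/(91*((10 + √(3 + 0))/(6*(√(3 + 0))) - 57))) = 1/(-9659 - 5994*1/(91*((10 + √3)/(6*(√3)) - 57))) = 1/(-9659 - 5994*1/(91*((√3/3)*(10 + √3)/6 - 57))) = 1/(-9659 - 5994*1/(91*(√3*(10 + √3)/18 - 57))) = 1/(-9659 - 5994*1/(91*(-57 + √3*(10 + √3)/18))) = 1/(-9659 - 5994/(-5187 + 91*√3*(10 + √3)/18))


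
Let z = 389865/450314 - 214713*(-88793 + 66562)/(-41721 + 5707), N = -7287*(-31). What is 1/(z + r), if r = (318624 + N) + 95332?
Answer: 368582009/186986874951299 ≈ 1.9712e-6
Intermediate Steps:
N = 225897
r = 639853 (r = (318624 + 225897) + 95332 = 544521 + 95332 = 639853)
z = -48851429253378/368582009 (z = 389865*(1/450314) - 214713/((-36014/(-22231))) = 389865/450314 - 214713/((-36014*(-1/22231))) = 389865/450314 - 214713/3274/2021 = 389865/450314 - 214713*2021/3274 = 389865/450314 - 433934973/3274 = -48851429253378/368582009 ≈ -1.3254e+5)
1/(z + r) = 1/(-48851429253378/368582009 + 639853) = 1/(186986874951299/368582009) = 368582009/186986874951299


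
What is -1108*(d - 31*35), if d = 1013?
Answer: 79776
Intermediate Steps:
-1108*(d - 31*35) = -1108*(1013 - 31*35) = -1108*(1013 - 1085) = -1108*(-72) = 79776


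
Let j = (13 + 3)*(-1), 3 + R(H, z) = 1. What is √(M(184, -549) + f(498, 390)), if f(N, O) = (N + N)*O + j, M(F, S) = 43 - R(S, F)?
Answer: √388469 ≈ 623.27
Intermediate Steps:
R(H, z) = -2 (R(H, z) = -3 + 1 = -2)
j = -16 (j = 16*(-1) = -16)
M(F, S) = 45 (M(F, S) = 43 - 1*(-2) = 43 + 2 = 45)
f(N, O) = -16 + 2*N*O (f(N, O) = (N + N)*O - 16 = (2*N)*O - 16 = 2*N*O - 16 = -16 + 2*N*O)
√(M(184, -549) + f(498, 390)) = √(45 + (-16 + 2*498*390)) = √(45 + (-16 + 388440)) = √(45 + 388424) = √388469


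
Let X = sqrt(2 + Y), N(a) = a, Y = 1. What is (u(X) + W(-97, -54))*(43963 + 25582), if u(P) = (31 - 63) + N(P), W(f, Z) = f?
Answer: -8971305 + 69545*sqrt(3) ≈ -8.8508e+6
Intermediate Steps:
X = sqrt(3) (X = sqrt(2 + 1) = sqrt(3) ≈ 1.7320)
u(P) = -32 + P (u(P) = (31 - 63) + P = -32 + P)
(u(X) + W(-97, -54))*(43963 + 25582) = ((-32 + sqrt(3)) - 97)*(43963 + 25582) = (-129 + sqrt(3))*69545 = -8971305 + 69545*sqrt(3)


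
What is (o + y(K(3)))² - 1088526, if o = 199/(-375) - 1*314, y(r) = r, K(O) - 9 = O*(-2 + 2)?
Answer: -139946767274/140625 ≈ -9.9518e+5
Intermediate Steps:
K(O) = 9 (K(O) = 9 + O*(-2 + 2) = 9 + O*0 = 9 + 0 = 9)
o = -117949/375 (o = 199*(-1/375) - 314 = -199/375 - 314 = -117949/375 ≈ -314.53)
(o + y(K(3)))² - 1088526 = (-117949/375 + 9)² - 1088526 = (-114574/375)² - 1088526 = 13127201476/140625 - 1088526 = -139946767274/140625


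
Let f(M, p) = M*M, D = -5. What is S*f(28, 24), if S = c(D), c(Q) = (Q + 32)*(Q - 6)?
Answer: -232848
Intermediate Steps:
c(Q) = (-6 + Q)*(32 + Q) (c(Q) = (32 + Q)*(-6 + Q) = (-6 + Q)*(32 + Q))
S = -297 (S = -192 + (-5)**2 + 26*(-5) = -192 + 25 - 130 = -297)
f(M, p) = M**2
S*f(28, 24) = -297*28**2 = -297*784 = -232848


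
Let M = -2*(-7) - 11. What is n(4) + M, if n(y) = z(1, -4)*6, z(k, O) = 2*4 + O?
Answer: 27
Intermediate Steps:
z(k, O) = 8 + O
M = 3 (M = 14 - 11 = 3)
n(y) = 24 (n(y) = (8 - 4)*6 = 4*6 = 24)
n(4) + M = 24 + 3 = 27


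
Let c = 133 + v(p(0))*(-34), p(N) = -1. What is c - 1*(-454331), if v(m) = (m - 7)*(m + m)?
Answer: 453920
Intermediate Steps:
v(m) = 2*m*(-7 + m) (v(m) = (-7 + m)*(2*m) = 2*m*(-7 + m))
c = -411 (c = 133 + (2*(-1)*(-7 - 1))*(-34) = 133 + (2*(-1)*(-8))*(-34) = 133 + 16*(-34) = 133 - 544 = -411)
c - 1*(-454331) = -411 - 1*(-454331) = -411 + 454331 = 453920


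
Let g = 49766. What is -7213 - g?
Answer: -56979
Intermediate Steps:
-7213 - g = -7213 - 1*49766 = -7213 - 49766 = -56979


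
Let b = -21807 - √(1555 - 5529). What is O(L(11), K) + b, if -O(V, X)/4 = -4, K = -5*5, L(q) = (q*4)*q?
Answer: -21791 - I*√3974 ≈ -21791.0 - 63.04*I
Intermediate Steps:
L(q) = 4*q² (L(q) = (4*q)*q = 4*q²)
K = -25
O(V, X) = 16 (O(V, X) = -4*(-4) = 16)
b = -21807 - I*√3974 (b = -21807 - √(-3974) = -21807 - I*√3974 ≈ -21807.0 - 63.04*I)
O(L(11), K) + b = 16 + (-21807 - I*√3974) = -21791 - I*√3974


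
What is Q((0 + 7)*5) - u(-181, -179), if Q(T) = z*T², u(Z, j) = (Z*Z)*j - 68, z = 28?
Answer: 5898587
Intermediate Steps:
u(Z, j) = -68 + j*Z² (u(Z, j) = Z²*j - 68 = j*Z² - 68 = -68 + j*Z²)
Q(T) = 28*T²
Q((0 + 7)*5) - u(-181, -179) = 28*((0 + 7)*5)² - (-68 - 179*(-181)²) = 28*(7*5)² - (-68 - 179*32761) = 28*35² - (-68 - 5864219) = 28*1225 - 1*(-5864287) = 34300 + 5864287 = 5898587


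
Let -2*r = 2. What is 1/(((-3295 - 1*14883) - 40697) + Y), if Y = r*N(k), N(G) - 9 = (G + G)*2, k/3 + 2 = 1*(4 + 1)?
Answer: -1/58920 ≈ -1.6972e-5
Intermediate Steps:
r = -1 (r = -1/2*2 = -1)
k = 9 (k = -6 + 3*(1*(4 + 1)) = -6 + 3*(1*5) = -6 + 3*5 = -6 + 15 = 9)
N(G) = 9 + 4*G (N(G) = 9 + (G + G)*2 = 9 + (2*G)*2 = 9 + 4*G)
Y = -45 (Y = -(9 + 4*9) = -(9 + 36) = -1*45 = -45)
1/(((-3295 - 1*14883) - 40697) + Y) = 1/(((-3295 - 1*14883) - 40697) - 45) = 1/(((-3295 - 14883) - 40697) - 45) = 1/((-18178 - 40697) - 45) = 1/(-58875 - 45) = 1/(-58920) = -1/58920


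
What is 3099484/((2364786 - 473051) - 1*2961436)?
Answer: -3099484/1069701 ≈ -2.8975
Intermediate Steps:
3099484/((2364786 - 473051) - 1*2961436) = 3099484/(1891735 - 2961436) = 3099484/(-1069701) = 3099484*(-1/1069701) = -3099484/1069701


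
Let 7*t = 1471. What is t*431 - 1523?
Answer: 623340/7 ≈ 89049.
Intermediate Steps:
t = 1471/7 (t = (⅐)*1471 = 1471/7 ≈ 210.14)
t*431 - 1523 = (1471/7)*431 - 1523 = 634001/7 - 1523 = 623340/7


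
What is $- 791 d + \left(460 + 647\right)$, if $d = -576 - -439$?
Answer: $109474$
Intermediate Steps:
$d = -137$ ($d = -576 + 439 = -137$)
$- 791 d + \left(460 + 647\right) = \left(-791\right) \left(-137\right) + \left(460 + 647\right) = 108367 + 1107 = 109474$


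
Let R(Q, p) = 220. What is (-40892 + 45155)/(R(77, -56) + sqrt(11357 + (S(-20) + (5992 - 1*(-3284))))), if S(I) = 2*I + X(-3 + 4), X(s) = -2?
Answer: 937860/27809 - 4263*sqrt(20591)/27809 ≈ 11.728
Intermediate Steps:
S(I) = -2 + 2*I (S(I) = 2*I - 2 = -2 + 2*I)
(-40892 + 45155)/(R(77, -56) + sqrt(11357 + (S(-20) + (5992 - 1*(-3284))))) = (-40892 + 45155)/(220 + sqrt(11357 + ((-2 + 2*(-20)) + (5992 - 1*(-3284))))) = 4263/(220 + sqrt(11357 + ((-2 - 40) + (5992 + 3284)))) = 4263/(220 + sqrt(11357 + (-42 + 9276))) = 4263/(220 + sqrt(11357 + 9234)) = 4263/(220 + sqrt(20591))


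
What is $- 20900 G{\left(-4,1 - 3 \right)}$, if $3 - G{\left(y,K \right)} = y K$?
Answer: $104500$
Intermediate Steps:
$G{\left(y,K \right)} = 3 - K y$ ($G{\left(y,K \right)} = 3 - y K = 3 - K y$)
$- 20900 G{\left(-4,1 - 3 \right)} = - 20900 \left(3 - \left(1 - 3\right) \left(-4\right)\right) = - 20900 \left(3 - \left(-2\right) \left(-4\right)\right) = - 20900 \left(3 - 8\right) = \left(-20900\right) \left(-5\right) = 104500$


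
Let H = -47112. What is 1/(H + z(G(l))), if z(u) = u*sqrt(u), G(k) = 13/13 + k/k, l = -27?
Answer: -5889/277442567 - sqrt(2)/1109770268 ≈ -2.1227e-5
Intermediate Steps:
G(k) = 2 (G(k) = 13*(1/13) + 1 = 1 + 1 = 2)
z(u) = u**(3/2)
1/(H + z(G(l))) = 1/(-47112 + 2**(3/2)) = 1/(-47112 + 2*sqrt(2))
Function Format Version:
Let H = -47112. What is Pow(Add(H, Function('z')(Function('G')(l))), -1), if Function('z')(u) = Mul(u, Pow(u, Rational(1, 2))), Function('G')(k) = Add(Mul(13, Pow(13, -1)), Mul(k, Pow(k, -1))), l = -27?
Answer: Add(Rational(-5889, 277442567), Mul(Rational(-1, 1109770268), Pow(2, Rational(1, 2)))) ≈ -2.1227e-5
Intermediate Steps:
Function('G')(k) = 2 (Function('G')(k) = Add(Mul(13, Rational(1, 13)), 1) = Add(1, 1) = 2)
Function('z')(u) = Pow(u, Rational(3, 2))
Pow(Add(H, Function('z')(Function('G')(l))), -1) = Pow(Add(-47112, Pow(2, Rational(3, 2))), -1) = Pow(Add(-47112, Mul(2, Pow(2, Rational(1, 2)))), -1)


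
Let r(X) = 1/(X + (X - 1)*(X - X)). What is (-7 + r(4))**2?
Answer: 729/16 ≈ 45.563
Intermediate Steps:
r(X) = 1/X (r(X) = 1/(X + (-1 + X)*0) = 1/(X + 0) = 1/X)
(-7 + r(4))**2 = (-7 + 1/4)**2 = (-27/4)**2 = 729/16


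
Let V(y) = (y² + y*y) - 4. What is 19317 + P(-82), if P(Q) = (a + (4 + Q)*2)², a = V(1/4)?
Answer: 2872129/64 ≈ 44877.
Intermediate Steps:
V(y) = -4 + 2*y² (V(y) = (y² + y²) - 4 = 2*y² - 4 = -4 + 2*y²)
a = -31/8 (a = -4 + 2*(1/4)² = -4 + 2*(¼)² = -4 + 2*(1/16) = -4 + ⅛ = -31/8 ≈ -3.8750)
P(Q) = (33/8 + 2*Q)² (P(Q) = (-31/8 + (4 + Q)*2)² = (-31/8 + (8 + 2*Q))² = (33/8 + 2*Q)²)
19317 + P(-82) = 19317 + (33 + 16*(-82))²/64 = 19317 + (33 - 1312)²/64 = 19317 + (1/64)*(-1279)² = 19317 + (1/64)*1635841 = 19317 + 1635841/64 = 2872129/64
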